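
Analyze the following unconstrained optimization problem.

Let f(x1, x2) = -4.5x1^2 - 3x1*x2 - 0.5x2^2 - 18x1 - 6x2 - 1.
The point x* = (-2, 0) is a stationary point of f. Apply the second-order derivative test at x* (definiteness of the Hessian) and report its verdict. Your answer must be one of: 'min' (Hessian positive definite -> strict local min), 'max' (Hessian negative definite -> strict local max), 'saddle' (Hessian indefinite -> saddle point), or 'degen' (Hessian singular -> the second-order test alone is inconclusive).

Compute the Hessian H = grad^2 f:
  H = [[-9, -3], [-3, -1]]
Verify stationarity: grad f(x*) = H x* + g = (0, 0).
Eigenvalues of H: -10, 0.
H has a zero eigenvalue (singular; negative semidefinite but not definite), so H is neither positive definite, negative definite, nor indefinite. The second-order test alone is inconclusive -> degen.
(Indeed, f is constant along the null direction of H through x*, so x* is not a strict local extremum.)

degen


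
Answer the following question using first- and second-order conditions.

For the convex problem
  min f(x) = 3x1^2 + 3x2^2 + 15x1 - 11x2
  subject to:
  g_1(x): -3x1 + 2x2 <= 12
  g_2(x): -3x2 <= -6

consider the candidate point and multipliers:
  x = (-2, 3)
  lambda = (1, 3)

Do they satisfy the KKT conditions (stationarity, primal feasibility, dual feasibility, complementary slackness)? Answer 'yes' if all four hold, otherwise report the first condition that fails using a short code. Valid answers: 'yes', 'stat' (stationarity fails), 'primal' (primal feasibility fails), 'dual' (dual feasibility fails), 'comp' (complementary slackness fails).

Gradient of f: grad f(x) = Q x + c = (3, 7)
Constraint values g_i(x) = a_i^T x - b_i:
  g_1((-2, 3)) = 0
  g_2((-2, 3)) = -3
Stationarity residual: grad f(x) + sum_i lambda_i a_i = (0, 0)
  -> stationarity OK
Primal feasibility (all g_i <= 0): OK
Dual feasibility (all lambda_i >= 0): OK
Complementary slackness (lambda_i * g_i(x) = 0 for all i): FAILS

Verdict: the first failing condition is complementary_slackness -> comp.

comp


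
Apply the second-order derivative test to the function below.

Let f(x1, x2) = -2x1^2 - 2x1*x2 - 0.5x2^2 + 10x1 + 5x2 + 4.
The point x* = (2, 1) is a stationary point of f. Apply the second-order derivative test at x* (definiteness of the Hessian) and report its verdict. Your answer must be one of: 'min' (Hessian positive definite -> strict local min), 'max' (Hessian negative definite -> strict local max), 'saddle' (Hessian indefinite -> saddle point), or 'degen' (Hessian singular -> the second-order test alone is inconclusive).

Compute the Hessian H = grad^2 f:
  H = [[-4, -2], [-2, -1]]
Verify stationarity: grad f(x*) = H x* + g = (0, 0).
Eigenvalues of H: -5, 0.
H has a zero eigenvalue (singular; negative semidefinite but not definite), so H is neither positive definite, negative definite, nor indefinite. The second-order test alone is inconclusive -> degen.
(Indeed, f is constant along the null direction of H through x*, so x* is not a strict local extremum.)

degen


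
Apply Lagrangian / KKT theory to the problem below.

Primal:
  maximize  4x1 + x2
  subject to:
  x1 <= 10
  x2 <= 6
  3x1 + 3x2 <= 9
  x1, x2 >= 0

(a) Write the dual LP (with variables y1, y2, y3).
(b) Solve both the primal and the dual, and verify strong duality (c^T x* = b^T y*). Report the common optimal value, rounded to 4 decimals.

The standard primal-dual pair for 'max c^T x s.t. A x <= b, x >= 0' is:
  Dual:  min b^T y  s.t.  A^T y >= c,  y >= 0.

So the dual LP is:
  minimize  10y1 + 6y2 + 9y3
  subject to:
    y1 + 3y3 >= 4
    y2 + 3y3 >= 1
    y1, y2, y3 >= 0

Solving the primal: x* = (3, 0).
  primal value c^T x* = 12.
Solving the dual: y* = (0, 0, 1.3333).
  dual value b^T y* = 12.
Strong duality: c^T x* = b^T y*. Confirmed.

12


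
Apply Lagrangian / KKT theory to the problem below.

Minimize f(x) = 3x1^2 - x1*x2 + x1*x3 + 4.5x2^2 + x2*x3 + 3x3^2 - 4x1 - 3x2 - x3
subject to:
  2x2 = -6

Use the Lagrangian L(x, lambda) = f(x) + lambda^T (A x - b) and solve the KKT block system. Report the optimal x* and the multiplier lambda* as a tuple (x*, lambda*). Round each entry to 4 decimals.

Form the Lagrangian:
  L(x, lambda) = (1/2) x^T Q x + c^T x + lambda^T (A x - b)
Stationarity (grad_x L = 0): Q x + c + A^T lambda = 0.
Primal feasibility: A x = b.

This gives the KKT block system:
  [ Q   A^T ] [ x     ]   [-c ]
  [ A    0  ] [ lambda ] = [ b ]

Solving the linear system:
  x*      = (0.0571, -3, 0.6571)
  lambda* = (14.7)
  f(x*)   = 48.1571

x* = (0.0571, -3, 0.6571), lambda* = (14.7)


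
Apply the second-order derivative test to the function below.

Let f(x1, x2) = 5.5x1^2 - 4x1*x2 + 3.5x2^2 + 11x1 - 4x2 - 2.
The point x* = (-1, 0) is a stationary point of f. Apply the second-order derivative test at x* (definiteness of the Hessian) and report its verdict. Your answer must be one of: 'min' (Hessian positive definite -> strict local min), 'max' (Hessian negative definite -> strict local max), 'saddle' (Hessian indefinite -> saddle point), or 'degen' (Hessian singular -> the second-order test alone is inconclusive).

Compute the Hessian H = grad^2 f:
  H = [[11, -4], [-4, 7]]
Verify stationarity: grad f(x*) = H x* + g = (0, 0).
Eigenvalues of H: 4.5279, 13.4721.
Both eigenvalues > 0, so H is positive definite -> x* is a strict local min.

min


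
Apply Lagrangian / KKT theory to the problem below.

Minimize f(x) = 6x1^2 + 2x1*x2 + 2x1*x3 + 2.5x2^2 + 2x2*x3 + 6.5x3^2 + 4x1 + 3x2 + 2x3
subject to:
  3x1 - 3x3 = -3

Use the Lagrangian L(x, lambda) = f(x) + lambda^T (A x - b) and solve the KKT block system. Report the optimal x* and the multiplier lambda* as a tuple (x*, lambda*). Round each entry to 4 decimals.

Form the Lagrangian:
  L(x, lambda) = (1/2) x^T Q x + c^T x + lambda^T (A x - b)
Stationarity (grad_x L = 0): Q x + c + A^T lambda = 0.
Primal feasibility: A x = b.

This gives the KKT block system:
  [ Q   A^T ] [ x     ]   [-c ]
  [ A    0  ] [ lambda ] = [ b ]

Solving the linear system:
  x*      = (-0.6589, -0.4729, 0.3411)
  lambda* = (1.3902)
  f(x*)   = 0.3992

x* = (-0.6589, -0.4729, 0.3411), lambda* = (1.3902)


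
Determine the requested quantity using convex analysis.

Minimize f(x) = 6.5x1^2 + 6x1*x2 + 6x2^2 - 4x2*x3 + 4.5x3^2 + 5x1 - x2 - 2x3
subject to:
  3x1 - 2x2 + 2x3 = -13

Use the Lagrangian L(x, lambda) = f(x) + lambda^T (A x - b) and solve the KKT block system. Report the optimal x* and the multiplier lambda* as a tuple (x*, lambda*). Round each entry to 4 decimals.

Form the Lagrangian:
  L(x, lambda) = (1/2) x^T Q x + c^T x + lambda^T (A x - b)
Stationarity (grad_x L = 0): Q x + c + A^T lambda = 0.
Primal feasibility: A x = b.

This gives the KKT block system:
  [ Q   A^T ] [ x     ]   [-c ]
  [ A    0  ] [ lambda ] = [ b ]

Solving the linear system:
  x*      = (-2.7709, 2.411, 0.0674)
  lambda* = (5.5186)
  f(x*)   = 27.6706

x* = (-2.7709, 2.411, 0.0674), lambda* = (5.5186)


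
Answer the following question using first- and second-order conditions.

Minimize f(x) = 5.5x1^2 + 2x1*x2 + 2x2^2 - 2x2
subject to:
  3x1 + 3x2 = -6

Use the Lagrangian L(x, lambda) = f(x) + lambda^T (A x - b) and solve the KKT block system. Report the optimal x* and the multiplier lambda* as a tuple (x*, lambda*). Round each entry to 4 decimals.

Form the Lagrangian:
  L(x, lambda) = (1/2) x^T Q x + c^T x + lambda^T (A x - b)
Stationarity (grad_x L = 0): Q x + c + A^T lambda = 0.
Primal feasibility: A x = b.

This gives the KKT block system:
  [ Q   A^T ] [ x     ]   [-c ]
  [ A    0  ] [ lambda ] = [ b ]

Solving the linear system:
  x*      = (-0.5455, -1.4545)
  lambda* = (2.9697)
  f(x*)   = 10.3636

x* = (-0.5455, -1.4545), lambda* = (2.9697)


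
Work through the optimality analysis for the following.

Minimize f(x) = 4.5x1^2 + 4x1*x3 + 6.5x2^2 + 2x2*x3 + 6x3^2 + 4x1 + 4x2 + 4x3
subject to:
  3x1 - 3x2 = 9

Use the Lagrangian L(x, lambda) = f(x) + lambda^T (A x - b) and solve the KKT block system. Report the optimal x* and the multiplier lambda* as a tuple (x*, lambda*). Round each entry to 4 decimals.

Form the Lagrangian:
  L(x, lambda) = (1/2) x^T Q x + c^T x + lambda^T (A x - b)
Stationarity (grad_x L = 0): Q x + c + A^T lambda = 0.
Primal feasibility: A x = b.

This gives the KKT block system:
  [ Q   A^T ] [ x     ]   [-c ]
  [ A    0  ] [ lambda ] = [ b ]

Solving the linear system:
  x*      = (1.5789, -1.4211, -0.6228)
  lambda* = (-5.2398)
  f(x*)   = 22.6491

x* = (1.5789, -1.4211, -0.6228), lambda* = (-5.2398)


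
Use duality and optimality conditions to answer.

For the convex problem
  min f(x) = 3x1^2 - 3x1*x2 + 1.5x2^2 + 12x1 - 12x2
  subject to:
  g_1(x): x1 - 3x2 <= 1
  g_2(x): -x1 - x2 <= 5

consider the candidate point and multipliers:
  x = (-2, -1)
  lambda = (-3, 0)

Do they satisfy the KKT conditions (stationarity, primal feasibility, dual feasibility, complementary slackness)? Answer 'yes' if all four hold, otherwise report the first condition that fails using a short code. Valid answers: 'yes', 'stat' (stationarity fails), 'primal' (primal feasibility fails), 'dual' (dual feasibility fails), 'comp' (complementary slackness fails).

Gradient of f: grad f(x) = Q x + c = (3, -9)
Constraint values g_i(x) = a_i^T x - b_i:
  g_1((-2, -1)) = 0
  g_2((-2, -1)) = -2
Stationarity residual: grad f(x) + sum_i lambda_i a_i = (0, 0)
  -> stationarity OK
Primal feasibility (all g_i <= 0): OK
Dual feasibility (all lambda_i >= 0): FAILS
Complementary slackness (lambda_i * g_i(x) = 0 for all i): OK

Verdict: the first failing condition is dual_feasibility -> dual.

dual


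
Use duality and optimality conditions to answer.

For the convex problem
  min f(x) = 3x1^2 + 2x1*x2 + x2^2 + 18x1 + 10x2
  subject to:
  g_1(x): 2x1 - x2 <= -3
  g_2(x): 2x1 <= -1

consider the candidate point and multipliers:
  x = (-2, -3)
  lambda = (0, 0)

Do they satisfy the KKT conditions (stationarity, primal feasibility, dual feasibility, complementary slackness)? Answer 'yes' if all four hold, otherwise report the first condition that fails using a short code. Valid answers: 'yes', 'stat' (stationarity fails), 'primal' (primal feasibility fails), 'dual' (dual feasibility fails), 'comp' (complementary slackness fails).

Gradient of f: grad f(x) = Q x + c = (0, 0)
Constraint values g_i(x) = a_i^T x - b_i:
  g_1((-2, -3)) = 2
  g_2((-2, -3)) = -3
Stationarity residual: grad f(x) + sum_i lambda_i a_i = (0, 0)
  -> stationarity OK
Primal feasibility (all g_i <= 0): FAILS
Dual feasibility (all lambda_i >= 0): OK
Complementary slackness (lambda_i * g_i(x) = 0 for all i): OK

Verdict: the first failing condition is primal_feasibility -> primal.

primal


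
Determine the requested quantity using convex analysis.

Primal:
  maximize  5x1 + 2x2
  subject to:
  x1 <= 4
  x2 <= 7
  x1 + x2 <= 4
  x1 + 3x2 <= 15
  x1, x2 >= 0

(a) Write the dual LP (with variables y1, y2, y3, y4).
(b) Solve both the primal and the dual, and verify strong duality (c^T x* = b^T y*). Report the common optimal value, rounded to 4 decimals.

The standard primal-dual pair for 'max c^T x s.t. A x <= b, x >= 0' is:
  Dual:  min b^T y  s.t.  A^T y >= c,  y >= 0.

So the dual LP is:
  minimize  4y1 + 7y2 + 4y3 + 15y4
  subject to:
    y1 + y3 + y4 >= 5
    y2 + y3 + 3y4 >= 2
    y1, y2, y3, y4 >= 0

Solving the primal: x* = (4, 0).
  primal value c^T x* = 20.
Solving the dual: y* = (3, 0, 2, 0).
  dual value b^T y* = 20.
Strong duality: c^T x* = b^T y*. Confirmed.

20


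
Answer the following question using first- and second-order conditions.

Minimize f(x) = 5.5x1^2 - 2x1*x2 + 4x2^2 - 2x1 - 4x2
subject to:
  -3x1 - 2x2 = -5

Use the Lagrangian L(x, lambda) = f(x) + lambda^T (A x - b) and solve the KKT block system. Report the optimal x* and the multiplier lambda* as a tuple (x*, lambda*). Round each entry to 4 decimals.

Form the Lagrangian:
  L(x, lambda) = (1/2) x^T Q x + c^T x + lambda^T (A x - b)
Stationarity (grad_x L = 0): Q x + c + A^T lambda = 0.
Primal feasibility: A x = b.

This gives the KKT block system:
  [ Q   A^T ] [ x     ]   [-c ]
  [ A    0  ] [ lambda ] = [ b ]

Solving the linear system:
  x*      = (0.8857, 1.1714)
  lambda* = (1.8)
  f(x*)   = 1.2714

x* = (0.8857, 1.1714), lambda* = (1.8)


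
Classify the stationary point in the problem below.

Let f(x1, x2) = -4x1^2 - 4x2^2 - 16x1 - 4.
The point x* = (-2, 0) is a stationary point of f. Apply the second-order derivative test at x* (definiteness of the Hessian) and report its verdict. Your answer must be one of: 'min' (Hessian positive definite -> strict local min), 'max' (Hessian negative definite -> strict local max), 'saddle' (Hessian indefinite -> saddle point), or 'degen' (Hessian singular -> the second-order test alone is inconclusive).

Compute the Hessian H = grad^2 f:
  H = [[-8, 0], [0, -8]]
Verify stationarity: grad f(x*) = H x* + g = (0, 0).
Eigenvalues of H: -8, -8.
Both eigenvalues < 0, so H is negative definite -> x* is a strict local max.

max


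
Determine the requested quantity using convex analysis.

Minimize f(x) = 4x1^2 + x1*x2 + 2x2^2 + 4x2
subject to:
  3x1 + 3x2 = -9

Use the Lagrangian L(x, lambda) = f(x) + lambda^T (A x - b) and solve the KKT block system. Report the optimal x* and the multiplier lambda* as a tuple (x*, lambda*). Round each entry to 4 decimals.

Form the Lagrangian:
  L(x, lambda) = (1/2) x^T Q x + c^T x + lambda^T (A x - b)
Stationarity (grad_x L = 0): Q x + c + A^T lambda = 0.
Primal feasibility: A x = b.

This gives the KKT block system:
  [ Q   A^T ] [ x     ]   [-c ]
  [ A    0  ] [ lambda ] = [ b ]

Solving the linear system:
  x*      = (-0.5, -2.5)
  lambda* = (2.1667)
  f(x*)   = 4.75

x* = (-0.5, -2.5), lambda* = (2.1667)


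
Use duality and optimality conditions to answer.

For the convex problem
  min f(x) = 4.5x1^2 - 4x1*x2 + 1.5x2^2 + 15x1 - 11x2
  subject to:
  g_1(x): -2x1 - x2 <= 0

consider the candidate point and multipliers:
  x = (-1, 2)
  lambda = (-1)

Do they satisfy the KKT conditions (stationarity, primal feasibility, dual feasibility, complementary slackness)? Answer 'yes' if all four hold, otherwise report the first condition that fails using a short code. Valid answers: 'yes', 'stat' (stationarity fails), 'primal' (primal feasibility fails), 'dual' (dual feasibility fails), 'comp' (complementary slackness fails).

Gradient of f: grad f(x) = Q x + c = (-2, -1)
Constraint values g_i(x) = a_i^T x - b_i:
  g_1((-1, 2)) = 0
Stationarity residual: grad f(x) + sum_i lambda_i a_i = (0, 0)
  -> stationarity OK
Primal feasibility (all g_i <= 0): OK
Dual feasibility (all lambda_i >= 0): FAILS
Complementary slackness (lambda_i * g_i(x) = 0 for all i): OK

Verdict: the first failing condition is dual_feasibility -> dual.

dual


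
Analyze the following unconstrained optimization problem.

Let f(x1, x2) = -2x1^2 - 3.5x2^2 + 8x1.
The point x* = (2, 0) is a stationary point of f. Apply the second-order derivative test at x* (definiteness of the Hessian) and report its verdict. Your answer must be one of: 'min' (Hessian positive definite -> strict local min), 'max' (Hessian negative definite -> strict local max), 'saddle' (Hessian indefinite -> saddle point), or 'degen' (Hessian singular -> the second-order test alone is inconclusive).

Compute the Hessian H = grad^2 f:
  H = [[-4, 0], [0, -7]]
Verify stationarity: grad f(x*) = H x* + g = (0, 0).
Eigenvalues of H: -7, -4.
Both eigenvalues < 0, so H is negative definite -> x* is a strict local max.

max


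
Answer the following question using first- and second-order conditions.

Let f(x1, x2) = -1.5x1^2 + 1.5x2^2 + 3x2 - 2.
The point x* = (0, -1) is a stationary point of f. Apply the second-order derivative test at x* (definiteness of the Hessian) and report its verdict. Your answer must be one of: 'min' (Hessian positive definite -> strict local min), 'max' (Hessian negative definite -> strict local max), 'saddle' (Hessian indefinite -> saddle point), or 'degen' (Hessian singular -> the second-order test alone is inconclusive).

Compute the Hessian H = grad^2 f:
  H = [[-3, 0], [0, 3]]
Verify stationarity: grad f(x*) = H x* + g = (0, 0).
Eigenvalues of H: -3, 3.
Eigenvalues have mixed signs, so H is indefinite -> x* is a saddle point.

saddle


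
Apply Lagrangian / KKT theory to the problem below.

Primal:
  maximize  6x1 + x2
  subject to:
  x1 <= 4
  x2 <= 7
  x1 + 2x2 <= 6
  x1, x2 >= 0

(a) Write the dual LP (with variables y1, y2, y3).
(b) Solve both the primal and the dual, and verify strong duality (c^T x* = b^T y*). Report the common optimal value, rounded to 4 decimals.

The standard primal-dual pair for 'max c^T x s.t. A x <= b, x >= 0' is:
  Dual:  min b^T y  s.t.  A^T y >= c,  y >= 0.

So the dual LP is:
  minimize  4y1 + 7y2 + 6y3
  subject to:
    y1 + y3 >= 6
    y2 + 2y3 >= 1
    y1, y2, y3 >= 0

Solving the primal: x* = (4, 1).
  primal value c^T x* = 25.
Solving the dual: y* = (5.5, 0, 0.5).
  dual value b^T y* = 25.
Strong duality: c^T x* = b^T y*. Confirmed.

25


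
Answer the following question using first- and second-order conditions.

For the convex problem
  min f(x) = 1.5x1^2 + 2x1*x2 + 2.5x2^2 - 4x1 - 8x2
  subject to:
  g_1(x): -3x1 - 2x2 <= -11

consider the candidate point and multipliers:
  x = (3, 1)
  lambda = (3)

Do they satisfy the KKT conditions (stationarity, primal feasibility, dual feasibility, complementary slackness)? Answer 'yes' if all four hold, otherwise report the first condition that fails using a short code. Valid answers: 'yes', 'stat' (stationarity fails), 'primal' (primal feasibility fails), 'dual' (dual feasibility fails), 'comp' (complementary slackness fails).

Gradient of f: grad f(x) = Q x + c = (7, 3)
Constraint values g_i(x) = a_i^T x - b_i:
  g_1((3, 1)) = 0
Stationarity residual: grad f(x) + sum_i lambda_i a_i = (-2, -3)
  -> stationarity FAILS
Primal feasibility (all g_i <= 0): OK
Dual feasibility (all lambda_i >= 0): OK
Complementary slackness (lambda_i * g_i(x) = 0 for all i): OK

Verdict: the first failing condition is stationarity -> stat.

stat


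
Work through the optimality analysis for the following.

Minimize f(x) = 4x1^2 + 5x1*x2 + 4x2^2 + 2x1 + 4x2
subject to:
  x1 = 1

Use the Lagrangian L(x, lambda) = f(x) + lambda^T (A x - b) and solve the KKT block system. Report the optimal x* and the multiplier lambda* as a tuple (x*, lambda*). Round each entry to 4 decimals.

Form the Lagrangian:
  L(x, lambda) = (1/2) x^T Q x + c^T x + lambda^T (A x - b)
Stationarity (grad_x L = 0): Q x + c + A^T lambda = 0.
Primal feasibility: A x = b.

This gives the KKT block system:
  [ Q   A^T ] [ x     ]   [-c ]
  [ A    0  ] [ lambda ] = [ b ]

Solving the linear system:
  x*      = (1, -1.125)
  lambda* = (-4.375)
  f(x*)   = 0.9375

x* = (1, -1.125), lambda* = (-4.375)


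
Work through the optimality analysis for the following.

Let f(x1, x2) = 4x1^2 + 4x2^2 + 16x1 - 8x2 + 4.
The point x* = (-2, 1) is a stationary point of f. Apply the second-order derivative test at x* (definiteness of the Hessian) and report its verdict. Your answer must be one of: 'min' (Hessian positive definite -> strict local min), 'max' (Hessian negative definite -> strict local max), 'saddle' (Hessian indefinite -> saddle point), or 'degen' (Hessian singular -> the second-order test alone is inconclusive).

Compute the Hessian H = grad^2 f:
  H = [[8, 0], [0, 8]]
Verify stationarity: grad f(x*) = H x* + g = (0, 0).
Eigenvalues of H: 8, 8.
Both eigenvalues > 0, so H is positive definite -> x* is a strict local min.

min


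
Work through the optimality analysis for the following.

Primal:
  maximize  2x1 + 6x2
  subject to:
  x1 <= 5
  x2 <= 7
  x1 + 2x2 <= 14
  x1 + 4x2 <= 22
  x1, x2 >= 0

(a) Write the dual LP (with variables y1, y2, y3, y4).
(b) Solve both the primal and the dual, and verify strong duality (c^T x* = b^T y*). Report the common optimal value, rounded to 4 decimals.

The standard primal-dual pair for 'max c^T x s.t. A x <= b, x >= 0' is:
  Dual:  min b^T y  s.t.  A^T y >= c,  y >= 0.

So the dual LP is:
  minimize  5y1 + 7y2 + 14y3 + 22y4
  subject to:
    y1 + y3 + y4 >= 2
    y2 + 2y3 + 4y4 >= 6
    y1, y2, y3, y4 >= 0

Solving the primal: x* = (5, 4.25).
  primal value c^T x* = 35.5.
Solving the dual: y* = (0.5, 0, 0, 1.5).
  dual value b^T y* = 35.5.
Strong duality: c^T x* = b^T y*. Confirmed.

35.5


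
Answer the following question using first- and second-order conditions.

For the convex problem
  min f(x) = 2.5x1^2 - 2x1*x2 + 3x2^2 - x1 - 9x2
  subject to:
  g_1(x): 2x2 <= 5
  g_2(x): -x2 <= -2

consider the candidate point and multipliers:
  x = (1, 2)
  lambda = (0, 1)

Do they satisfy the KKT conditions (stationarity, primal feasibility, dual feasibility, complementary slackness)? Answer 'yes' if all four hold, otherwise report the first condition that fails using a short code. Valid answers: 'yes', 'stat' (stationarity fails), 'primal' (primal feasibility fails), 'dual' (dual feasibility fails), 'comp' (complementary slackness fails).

Gradient of f: grad f(x) = Q x + c = (0, 1)
Constraint values g_i(x) = a_i^T x - b_i:
  g_1((1, 2)) = -1
  g_2((1, 2)) = 0
Stationarity residual: grad f(x) + sum_i lambda_i a_i = (0, 0)
  -> stationarity OK
Primal feasibility (all g_i <= 0): OK
Dual feasibility (all lambda_i >= 0): OK
Complementary slackness (lambda_i * g_i(x) = 0 for all i): OK

Verdict: yes, KKT holds.

yes


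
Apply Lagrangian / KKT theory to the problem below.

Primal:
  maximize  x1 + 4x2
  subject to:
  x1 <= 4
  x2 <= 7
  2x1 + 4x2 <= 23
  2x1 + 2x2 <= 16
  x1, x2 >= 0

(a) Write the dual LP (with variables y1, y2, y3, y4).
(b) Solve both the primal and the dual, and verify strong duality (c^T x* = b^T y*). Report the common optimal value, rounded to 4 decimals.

The standard primal-dual pair for 'max c^T x s.t. A x <= b, x >= 0' is:
  Dual:  min b^T y  s.t.  A^T y >= c,  y >= 0.

So the dual LP is:
  minimize  4y1 + 7y2 + 23y3 + 16y4
  subject to:
    y1 + 2y3 + 2y4 >= 1
    y2 + 4y3 + 2y4 >= 4
    y1, y2, y3, y4 >= 0

Solving the primal: x* = (0, 5.75).
  primal value c^T x* = 23.
Solving the dual: y* = (0, 0, 1, 0).
  dual value b^T y* = 23.
Strong duality: c^T x* = b^T y*. Confirmed.

23


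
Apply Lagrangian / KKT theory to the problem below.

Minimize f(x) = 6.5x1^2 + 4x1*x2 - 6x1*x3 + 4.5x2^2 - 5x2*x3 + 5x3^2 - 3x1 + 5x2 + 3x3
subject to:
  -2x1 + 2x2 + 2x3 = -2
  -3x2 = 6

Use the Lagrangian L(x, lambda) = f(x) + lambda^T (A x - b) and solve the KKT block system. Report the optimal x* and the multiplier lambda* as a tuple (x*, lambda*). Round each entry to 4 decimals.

Form the Lagrangian:
  L(x, lambda) = (1/2) x^T Q x + c^T x + lambda^T (A x - b)
Stationarity (grad_x L = 0): Q x + c + A^T lambda = 0.
Primal feasibility: A x = b.

This gives the KKT block system:
  [ Q   A^T ] [ x     ]   [-c ]
  [ A    0  ] [ lambda ] = [ b ]

Solving the linear system:
  x*      = (-0.5455, -2, 0.4545)
  lambda* = (-10.4091, -12.7576)
  f(x*)   = 24.3636

x* = (-0.5455, -2, 0.4545), lambda* = (-10.4091, -12.7576)


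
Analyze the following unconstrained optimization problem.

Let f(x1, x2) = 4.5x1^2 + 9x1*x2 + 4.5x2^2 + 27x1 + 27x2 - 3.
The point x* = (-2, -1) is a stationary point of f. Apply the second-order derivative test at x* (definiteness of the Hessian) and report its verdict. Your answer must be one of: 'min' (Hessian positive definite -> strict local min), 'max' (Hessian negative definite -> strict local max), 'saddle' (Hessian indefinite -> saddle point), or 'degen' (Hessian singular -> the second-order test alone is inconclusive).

Compute the Hessian H = grad^2 f:
  H = [[9, 9], [9, 9]]
Verify stationarity: grad f(x*) = H x* + g = (0, 0).
Eigenvalues of H: 0, 18.
H has a zero eigenvalue (singular; positive semidefinite but not definite), so H is neither positive definite, negative definite, nor indefinite. The second-order test alone is inconclusive -> degen.
(Indeed, f is constant along the null direction of H through x*, so x* is not a strict local extremum.)

degen


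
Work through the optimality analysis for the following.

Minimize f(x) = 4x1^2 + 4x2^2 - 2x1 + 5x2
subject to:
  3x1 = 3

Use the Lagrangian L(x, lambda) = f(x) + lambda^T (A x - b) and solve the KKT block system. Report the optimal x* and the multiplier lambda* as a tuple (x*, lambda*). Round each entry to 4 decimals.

Form the Lagrangian:
  L(x, lambda) = (1/2) x^T Q x + c^T x + lambda^T (A x - b)
Stationarity (grad_x L = 0): Q x + c + A^T lambda = 0.
Primal feasibility: A x = b.

This gives the KKT block system:
  [ Q   A^T ] [ x     ]   [-c ]
  [ A    0  ] [ lambda ] = [ b ]

Solving the linear system:
  x*      = (1, -0.625)
  lambda* = (-2)
  f(x*)   = 0.4375

x* = (1, -0.625), lambda* = (-2)


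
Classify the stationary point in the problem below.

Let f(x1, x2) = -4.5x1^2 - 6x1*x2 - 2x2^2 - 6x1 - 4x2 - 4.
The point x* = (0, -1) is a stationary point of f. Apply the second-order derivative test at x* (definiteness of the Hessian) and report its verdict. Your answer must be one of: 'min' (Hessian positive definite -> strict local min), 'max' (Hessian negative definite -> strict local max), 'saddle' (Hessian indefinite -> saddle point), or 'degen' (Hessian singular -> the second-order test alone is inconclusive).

Compute the Hessian H = grad^2 f:
  H = [[-9, -6], [-6, -4]]
Verify stationarity: grad f(x*) = H x* + g = (0, 0).
Eigenvalues of H: -13, 0.
H has a zero eigenvalue (singular; negative semidefinite but not definite), so H is neither positive definite, negative definite, nor indefinite. The second-order test alone is inconclusive -> degen.
(Indeed, f is constant along the null direction of H through x*, so x* is not a strict local extremum.)

degen


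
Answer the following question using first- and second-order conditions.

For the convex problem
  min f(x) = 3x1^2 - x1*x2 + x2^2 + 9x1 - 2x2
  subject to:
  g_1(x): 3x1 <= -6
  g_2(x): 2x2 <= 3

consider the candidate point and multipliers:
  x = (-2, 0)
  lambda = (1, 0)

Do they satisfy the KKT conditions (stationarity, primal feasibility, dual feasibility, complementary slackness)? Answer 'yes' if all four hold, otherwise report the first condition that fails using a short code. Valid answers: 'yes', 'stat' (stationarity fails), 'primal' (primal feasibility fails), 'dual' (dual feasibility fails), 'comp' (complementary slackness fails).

Gradient of f: grad f(x) = Q x + c = (-3, 0)
Constraint values g_i(x) = a_i^T x - b_i:
  g_1((-2, 0)) = 0
  g_2((-2, 0)) = -3
Stationarity residual: grad f(x) + sum_i lambda_i a_i = (0, 0)
  -> stationarity OK
Primal feasibility (all g_i <= 0): OK
Dual feasibility (all lambda_i >= 0): OK
Complementary slackness (lambda_i * g_i(x) = 0 for all i): OK

Verdict: yes, KKT holds.

yes


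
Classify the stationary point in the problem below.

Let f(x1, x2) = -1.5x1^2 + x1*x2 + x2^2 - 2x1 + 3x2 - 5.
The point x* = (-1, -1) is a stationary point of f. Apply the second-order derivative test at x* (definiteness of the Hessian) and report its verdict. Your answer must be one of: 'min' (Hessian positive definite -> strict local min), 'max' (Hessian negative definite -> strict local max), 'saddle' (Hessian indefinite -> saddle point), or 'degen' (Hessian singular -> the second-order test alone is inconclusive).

Compute the Hessian H = grad^2 f:
  H = [[-3, 1], [1, 2]]
Verify stationarity: grad f(x*) = H x* + g = (0, 0).
Eigenvalues of H: -3.1926, 2.1926.
Eigenvalues have mixed signs, so H is indefinite -> x* is a saddle point.

saddle


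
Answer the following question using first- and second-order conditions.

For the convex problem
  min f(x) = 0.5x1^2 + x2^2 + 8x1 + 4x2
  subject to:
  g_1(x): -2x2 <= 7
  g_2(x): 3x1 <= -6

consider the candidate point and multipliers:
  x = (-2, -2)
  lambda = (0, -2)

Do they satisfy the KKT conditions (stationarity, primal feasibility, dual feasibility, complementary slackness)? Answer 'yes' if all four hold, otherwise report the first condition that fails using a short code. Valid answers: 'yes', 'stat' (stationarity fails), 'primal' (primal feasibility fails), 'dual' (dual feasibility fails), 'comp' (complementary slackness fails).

Gradient of f: grad f(x) = Q x + c = (6, 0)
Constraint values g_i(x) = a_i^T x - b_i:
  g_1((-2, -2)) = -3
  g_2((-2, -2)) = 0
Stationarity residual: grad f(x) + sum_i lambda_i a_i = (0, 0)
  -> stationarity OK
Primal feasibility (all g_i <= 0): OK
Dual feasibility (all lambda_i >= 0): FAILS
Complementary slackness (lambda_i * g_i(x) = 0 for all i): OK

Verdict: the first failing condition is dual_feasibility -> dual.

dual


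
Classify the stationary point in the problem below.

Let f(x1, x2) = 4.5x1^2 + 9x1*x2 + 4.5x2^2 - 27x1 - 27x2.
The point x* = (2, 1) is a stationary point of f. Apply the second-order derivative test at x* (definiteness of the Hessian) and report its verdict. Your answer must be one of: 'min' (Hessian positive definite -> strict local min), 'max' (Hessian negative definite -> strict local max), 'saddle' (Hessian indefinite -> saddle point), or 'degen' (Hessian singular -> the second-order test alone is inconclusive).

Compute the Hessian H = grad^2 f:
  H = [[9, 9], [9, 9]]
Verify stationarity: grad f(x*) = H x* + g = (0, 0).
Eigenvalues of H: 0, 18.
H has a zero eigenvalue (singular; positive semidefinite but not definite), so H is neither positive definite, negative definite, nor indefinite. The second-order test alone is inconclusive -> degen.
(Indeed, f is constant along the null direction of H through x*, so x* is not a strict local extremum.)

degen


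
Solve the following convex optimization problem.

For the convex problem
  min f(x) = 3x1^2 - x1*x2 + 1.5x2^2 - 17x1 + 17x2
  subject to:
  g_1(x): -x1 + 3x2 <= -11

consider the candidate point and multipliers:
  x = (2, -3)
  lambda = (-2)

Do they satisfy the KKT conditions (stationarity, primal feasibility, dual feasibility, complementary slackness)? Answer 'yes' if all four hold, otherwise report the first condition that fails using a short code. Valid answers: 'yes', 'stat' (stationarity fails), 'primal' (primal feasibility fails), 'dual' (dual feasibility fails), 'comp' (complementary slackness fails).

Gradient of f: grad f(x) = Q x + c = (-2, 6)
Constraint values g_i(x) = a_i^T x - b_i:
  g_1((2, -3)) = 0
Stationarity residual: grad f(x) + sum_i lambda_i a_i = (0, 0)
  -> stationarity OK
Primal feasibility (all g_i <= 0): OK
Dual feasibility (all lambda_i >= 0): FAILS
Complementary slackness (lambda_i * g_i(x) = 0 for all i): OK

Verdict: the first failing condition is dual_feasibility -> dual.

dual


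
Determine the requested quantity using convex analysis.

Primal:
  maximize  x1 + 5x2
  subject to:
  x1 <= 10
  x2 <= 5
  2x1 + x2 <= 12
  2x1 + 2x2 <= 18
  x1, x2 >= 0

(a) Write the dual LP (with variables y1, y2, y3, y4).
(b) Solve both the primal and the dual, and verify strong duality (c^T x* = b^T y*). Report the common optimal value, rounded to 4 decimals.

The standard primal-dual pair for 'max c^T x s.t. A x <= b, x >= 0' is:
  Dual:  min b^T y  s.t.  A^T y >= c,  y >= 0.

So the dual LP is:
  minimize  10y1 + 5y2 + 12y3 + 18y4
  subject to:
    y1 + 2y3 + 2y4 >= 1
    y2 + y3 + 2y4 >= 5
    y1, y2, y3, y4 >= 0

Solving the primal: x* = (3.5, 5).
  primal value c^T x* = 28.5.
Solving the dual: y* = (0, 4.5, 0.5, 0).
  dual value b^T y* = 28.5.
Strong duality: c^T x* = b^T y*. Confirmed.

28.5


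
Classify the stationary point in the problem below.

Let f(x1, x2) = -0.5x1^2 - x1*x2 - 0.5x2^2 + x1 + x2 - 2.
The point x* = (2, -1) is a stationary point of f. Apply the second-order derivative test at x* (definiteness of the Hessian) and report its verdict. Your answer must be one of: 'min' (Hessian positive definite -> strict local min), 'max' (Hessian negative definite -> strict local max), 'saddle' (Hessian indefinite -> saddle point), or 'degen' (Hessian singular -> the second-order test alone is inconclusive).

Compute the Hessian H = grad^2 f:
  H = [[-1, -1], [-1, -1]]
Verify stationarity: grad f(x*) = H x* + g = (0, 0).
Eigenvalues of H: -2, 0.
H has a zero eigenvalue (singular; negative semidefinite but not definite), so H is neither positive definite, negative definite, nor indefinite. The second-order test alone is inconclusive -> degen.
(Indeed, f is constant along the null direction of H through x*, so x* is not a strict local extremum.)

degen


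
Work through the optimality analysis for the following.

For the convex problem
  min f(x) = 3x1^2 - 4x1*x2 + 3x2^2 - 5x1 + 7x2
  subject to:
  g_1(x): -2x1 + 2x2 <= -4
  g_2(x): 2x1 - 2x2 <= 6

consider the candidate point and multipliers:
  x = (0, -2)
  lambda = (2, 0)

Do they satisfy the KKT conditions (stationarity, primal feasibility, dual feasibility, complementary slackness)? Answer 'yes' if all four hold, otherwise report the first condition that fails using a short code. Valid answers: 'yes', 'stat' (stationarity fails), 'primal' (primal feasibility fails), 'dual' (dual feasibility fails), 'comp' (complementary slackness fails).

Gradient of f: grad f(x) = Q x + c = (3, -5)
Constraint values g_i(x) = a_i^T x - b_i:
  g_1((0, -2)) = 0
  g_2((0, -2)) = -2
Stationarity residual: grad f(x) + sum_i lambda_i a_i = (-1, -1)
  -> stationarity FAILS
Primal feasibility (all g_i <= 0): OK
Dual feasibility (all lambda_i >= 0): OK
Complementary slackness (lambda_i * g_i(x) = 0 for all i): OK

Verdict: the first failing condition is stationarity -> stat.

stat


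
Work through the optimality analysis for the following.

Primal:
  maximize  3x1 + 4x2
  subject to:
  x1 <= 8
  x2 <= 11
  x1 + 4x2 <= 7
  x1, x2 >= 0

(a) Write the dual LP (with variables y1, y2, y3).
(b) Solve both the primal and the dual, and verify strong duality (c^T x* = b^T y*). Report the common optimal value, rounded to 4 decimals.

The standard primal-dual pair for 'max c^T x s.t. A x <= b, x >= 0' is:
  Dual:  min b^T y  s.t.  A^T y >= c,  y >= 0.

So the dual LP is:
  minimize  8y1 + 11y2 + 7y3
  subject to:
    y1 + y3 >= 3
    y2 + 4y3 >= 4
    y1, y2, y3 >= 0

Solving the primal: x* = (7, 0).
  primal value c^T x* = 21.
Solving the dual: y* = (0, 0, 3).
  dual value b^T y* = 21.
Strong duality: c^T x* = b^T y*. Confirmed.

21


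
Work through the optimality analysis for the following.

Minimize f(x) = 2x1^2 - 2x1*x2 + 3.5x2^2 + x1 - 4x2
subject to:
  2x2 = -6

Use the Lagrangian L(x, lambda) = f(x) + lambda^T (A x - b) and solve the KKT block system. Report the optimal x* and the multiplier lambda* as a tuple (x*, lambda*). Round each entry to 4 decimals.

Form the Lagrangian:
  L(x, lambda) = (1/2) x^T Q x + c^T x + lambda^T (A x - b)
Stationarity (grad_x L = 0): Q x + c + A^T lambda = 0.
Primal feasibility: A x = b.

This gives the KKT block system:
  [ Q   A^T ] [ x     ]   [-c ]
  [ A    0  ] [ lambda ] = [ b ]

Solving the linear system:
  x*      = (-1.75, -3)
  lambda* = (10.75)
  f(x*)   = 37.375

x* = (-1.75, -3), lambda* = (10.75)


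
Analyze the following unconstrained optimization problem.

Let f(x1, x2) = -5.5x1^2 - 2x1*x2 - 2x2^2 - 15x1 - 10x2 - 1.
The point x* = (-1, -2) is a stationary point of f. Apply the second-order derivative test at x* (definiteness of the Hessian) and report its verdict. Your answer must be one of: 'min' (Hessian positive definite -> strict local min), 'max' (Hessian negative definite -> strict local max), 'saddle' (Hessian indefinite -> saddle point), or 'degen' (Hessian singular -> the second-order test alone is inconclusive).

Compute the Hessian H = grad^2 f:
  H = [[-11, -2], [-2, -4]]
Verify stationarity: grad f(x*) = H x* + g = (0, 0).
Eigenvalues of H: -11.5311, -3.4689.
Both eigenvalues < 0, so H is negative definite -> x* is a strict local max.

max


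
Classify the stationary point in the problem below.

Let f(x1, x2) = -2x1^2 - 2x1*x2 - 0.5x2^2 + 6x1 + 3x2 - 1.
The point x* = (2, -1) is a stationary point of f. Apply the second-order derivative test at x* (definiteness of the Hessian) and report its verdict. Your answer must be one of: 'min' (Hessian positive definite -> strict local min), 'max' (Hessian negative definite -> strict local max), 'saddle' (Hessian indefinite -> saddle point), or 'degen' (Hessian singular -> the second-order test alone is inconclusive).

Compute the Hessian H = grad^2 f:
  H = [[-4, -2], [-2, -1]]
Verify stationarity: grad f(x*) = H x* + g = (0, 0).
Eigenvalues of H: -5, 0.
H has a zero eigenvalue (singular; negative semidefinite but not definite), so H is neither positive definite, negative definite, nor indefinite. The second-order test alone is inconclusive -> degen.
(Indeed, f is constant along the null direction of H through x*, so x* is not a strict local extremum.)

degen


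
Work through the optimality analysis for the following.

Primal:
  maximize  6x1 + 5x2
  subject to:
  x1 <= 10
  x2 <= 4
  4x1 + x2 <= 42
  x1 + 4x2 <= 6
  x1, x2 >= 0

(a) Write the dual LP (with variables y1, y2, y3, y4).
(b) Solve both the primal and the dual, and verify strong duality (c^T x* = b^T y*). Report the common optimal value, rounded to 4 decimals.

The standard primal-dual pair for 'max c^T x s.t. A x <= b, x >= 0' is:
  Dual:  min b^T y  s.t.  A^T y >= c,  y >= 0.

So the dual LP is:
  minimize  10y1 + 4y2 + 42y3 + 6y4
  subject to:
    y1 + 4y3 + y4 >= 6
    y2 + y3 + 4y4 >= 5
    y1, y2, y3, y4 >= 0

Solving the primal: x* = (6, 0).
  primal value c^T x* = 36.
Solving the dual: y* = (0, 0, 0, 6).
  dual value b^T y* = 36.
Strong duality: c^T x* = b^T y*. Confirmed.

36


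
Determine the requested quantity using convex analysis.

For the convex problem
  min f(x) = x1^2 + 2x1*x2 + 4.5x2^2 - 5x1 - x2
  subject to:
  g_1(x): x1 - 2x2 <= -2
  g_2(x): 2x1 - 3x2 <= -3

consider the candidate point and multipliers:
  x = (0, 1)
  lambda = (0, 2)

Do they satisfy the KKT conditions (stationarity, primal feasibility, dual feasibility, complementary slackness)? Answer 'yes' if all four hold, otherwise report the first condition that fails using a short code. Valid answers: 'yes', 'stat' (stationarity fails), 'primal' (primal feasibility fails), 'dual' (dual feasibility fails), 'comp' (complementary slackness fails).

Gradient of f: grad f(x) = Q x + c = (-3, 8)
Constraint values g_i(x) = a_i^T x - b_i:
  g_1((0, 1)) = 0
  g_2((0, 1)) = 0
Stationarity residual: grad f(x) + sum_i lambda_i a_i = (1, 2)
  -> stationarity FAILS
Primal feasibility (all g_i <= 0): OK
Dual feasibility (all lambda_i >= 0): OK
Complementary slackness (lambda_i * g_i(x) = 0 for all i): OK

Verdict: the first failing condition is stationarity -> stat.

stat


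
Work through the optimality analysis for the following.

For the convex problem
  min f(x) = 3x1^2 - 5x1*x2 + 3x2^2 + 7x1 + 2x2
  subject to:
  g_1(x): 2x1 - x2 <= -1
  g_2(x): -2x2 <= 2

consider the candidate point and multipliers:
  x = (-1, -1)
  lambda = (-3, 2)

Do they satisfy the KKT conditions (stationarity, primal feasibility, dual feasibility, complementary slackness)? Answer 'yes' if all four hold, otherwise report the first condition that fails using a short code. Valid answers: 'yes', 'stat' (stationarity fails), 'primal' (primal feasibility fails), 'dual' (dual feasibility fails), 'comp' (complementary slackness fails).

Gradient of f: grad f(x) = Q x + c = (6, 1)
Constraint values g_i(x) = a_i^T x - b_i:
  g_1((-1, -1)) = 0
  g_2((-1, -1)) = 0
Stationarity residual: grad f(x) + sum_i lambda_i a_i = (0, 0)
  -> stationarity OK
Primal feasibility (all g_i <= 0): OK
Dual feasibility (all lambda_i >= 0): FAILS
Complementary slackness (lambda_i * g_i(x) = 0 for all i): OK

Verdict: the first failing condition is dual_feasibility -> dual.

dual


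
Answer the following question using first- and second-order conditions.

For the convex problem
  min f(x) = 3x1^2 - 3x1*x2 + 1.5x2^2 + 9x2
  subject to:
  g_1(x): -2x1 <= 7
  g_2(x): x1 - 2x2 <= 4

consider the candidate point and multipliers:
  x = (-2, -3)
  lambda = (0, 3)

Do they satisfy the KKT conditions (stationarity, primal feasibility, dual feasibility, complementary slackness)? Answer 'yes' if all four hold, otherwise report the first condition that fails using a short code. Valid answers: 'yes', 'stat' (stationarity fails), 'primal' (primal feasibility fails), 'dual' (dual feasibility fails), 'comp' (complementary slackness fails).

Gradient of f: grad f(x) = Q x + c = (-3, 6)
Constraint values g_i(x) = a_i^T x - b_i:
  g_1((-2, -3)) = -3
  g_2((-2, -3)) = 0
Stationarity residual: grad f(x) + sum_i lambda_i a_i = (0, 0)
  -> stationarity OK
Primal feasibility (all g_i <= 0): OK
Dual feasibility (all lambda_i >= 0): OK
Complementary slackness (lambda_i * g_i(x) = 0 for all i): OK

Verdict: yes, KKT holds.

yes
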